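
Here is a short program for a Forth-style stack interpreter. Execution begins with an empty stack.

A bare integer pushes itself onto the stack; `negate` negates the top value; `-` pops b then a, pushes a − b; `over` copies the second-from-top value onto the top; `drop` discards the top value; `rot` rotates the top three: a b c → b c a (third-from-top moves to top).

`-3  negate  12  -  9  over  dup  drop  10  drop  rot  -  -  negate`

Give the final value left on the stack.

-3      [-3]
negate  [3]
12      [3, 12]
-       [-9]
9       [-9, 9]
over    [-9, 9, -9]
dup     [-9, 9, -9, -9]
drop    [-9, 9, -9]
10      [-9, 9, -9, 10]
drop    [-9, 9, -9]
rot     [9, -9, -9]
-       [9, 0]
-       [9]
negate  [-9]

-9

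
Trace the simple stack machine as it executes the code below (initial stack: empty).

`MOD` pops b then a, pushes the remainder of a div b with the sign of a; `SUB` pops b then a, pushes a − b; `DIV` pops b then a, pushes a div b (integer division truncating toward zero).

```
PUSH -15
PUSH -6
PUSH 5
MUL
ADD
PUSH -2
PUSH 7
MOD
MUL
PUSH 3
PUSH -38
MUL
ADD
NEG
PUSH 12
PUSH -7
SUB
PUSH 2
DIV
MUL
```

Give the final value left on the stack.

PUSH -15  -15
PUSH -6   -15 -6
PUSH 5    -15 -6 5
MUL       -15 -30
ADD       -45
PUSH -2   -45 -2
PUSH 7    -45 -2 7
MOD       -45 -2
MUL       90
PUSH 3    90 3
PUSH -38  90 3 -38
MUL       90 -114
ADD       -24
NEG       24
PUSH 12   24 12
PUSH -7   24 12 -7
SUB       24 19
PUSH 2    24 19 2
DIV       24 9
MUL       216

216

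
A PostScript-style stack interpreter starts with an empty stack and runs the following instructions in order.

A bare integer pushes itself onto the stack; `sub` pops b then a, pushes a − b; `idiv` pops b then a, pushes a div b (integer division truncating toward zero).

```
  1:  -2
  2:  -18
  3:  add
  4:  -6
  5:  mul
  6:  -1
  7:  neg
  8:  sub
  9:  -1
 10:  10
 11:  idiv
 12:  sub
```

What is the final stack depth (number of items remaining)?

-2   -> -2
-18  -> -2 -18
add  -> -20
-6   -> -20 -6
mul  -> 120
-1   -> 120 -1
neg  -> 120 1
sub  -> 119
-1   -> 119 -1
10   -> 119 -1 10
idiv -> 119 0
sub  -> 119

1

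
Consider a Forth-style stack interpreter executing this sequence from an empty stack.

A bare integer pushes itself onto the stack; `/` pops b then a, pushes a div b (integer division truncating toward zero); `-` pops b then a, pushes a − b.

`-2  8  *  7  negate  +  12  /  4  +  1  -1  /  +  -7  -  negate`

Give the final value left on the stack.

-9

-2     → [-2]
8      → [-2, 8]
*      → [-16]
7      → [-16, 7]
negate → [-16, -7]
+      → [-23]
12     → [-23, 12]
/      → [-1]
4      → [-1, 4]
+      → [3]
1      → [3, 1]
-1     → [3, 1, -1]
/      → [3, -1]
+      → [2]
-7     → [2, -7]
-      → [9]
negate → [-9]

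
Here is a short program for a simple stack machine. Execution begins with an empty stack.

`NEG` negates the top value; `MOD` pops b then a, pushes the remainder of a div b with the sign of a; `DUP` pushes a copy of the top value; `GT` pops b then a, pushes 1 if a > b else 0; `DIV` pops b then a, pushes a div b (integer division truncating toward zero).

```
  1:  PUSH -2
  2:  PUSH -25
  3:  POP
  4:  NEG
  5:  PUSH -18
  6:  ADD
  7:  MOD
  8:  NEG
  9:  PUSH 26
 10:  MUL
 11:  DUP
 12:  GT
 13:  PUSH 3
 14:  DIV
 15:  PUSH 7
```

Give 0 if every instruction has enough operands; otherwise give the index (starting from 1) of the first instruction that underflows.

7

PUSH -2  → -2
PUSH -25 → -2 -25
POP      → -2
NEG      → 2
PUSH -18 → 2 -18
ADD      → -16
MOD  — needs 2 operands, stack has 1 → underflow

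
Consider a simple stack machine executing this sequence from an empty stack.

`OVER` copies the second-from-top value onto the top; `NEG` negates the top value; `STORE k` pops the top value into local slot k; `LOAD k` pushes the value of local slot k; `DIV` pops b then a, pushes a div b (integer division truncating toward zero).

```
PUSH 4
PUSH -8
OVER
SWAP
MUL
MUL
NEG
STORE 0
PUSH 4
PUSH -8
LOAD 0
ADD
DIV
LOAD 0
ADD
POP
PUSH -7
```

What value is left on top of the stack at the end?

PUSH 4  -> 4
PUSH -8 -> 4 -8
OVER    -> 4 -8 4
SWAP    -> 4 4 -8
MUL     -> 4 -32
MUL     -> -128
NEG     -> 128
STORE 0 -> (empty)
PUSH 4  -> 4
PUSH -8 -> 4 -8
LOAD 0  -> 4 -8 128
ADD     -> 4 120
DIV     -> 0
LOAD 0  -> 0 128
ADD     -> 128
POP     -> (empty)
PUSH -7 -> -7

-7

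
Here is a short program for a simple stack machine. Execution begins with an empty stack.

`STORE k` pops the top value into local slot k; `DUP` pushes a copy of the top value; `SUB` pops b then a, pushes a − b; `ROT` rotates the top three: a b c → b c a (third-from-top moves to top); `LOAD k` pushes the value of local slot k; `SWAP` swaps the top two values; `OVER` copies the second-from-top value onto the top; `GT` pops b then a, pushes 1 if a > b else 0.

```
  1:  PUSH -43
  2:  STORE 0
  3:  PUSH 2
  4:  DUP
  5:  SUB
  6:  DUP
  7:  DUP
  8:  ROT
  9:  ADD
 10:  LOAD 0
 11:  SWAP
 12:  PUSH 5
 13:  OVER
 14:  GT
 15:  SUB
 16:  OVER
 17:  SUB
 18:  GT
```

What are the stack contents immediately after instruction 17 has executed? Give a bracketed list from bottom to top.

[0, -43, 42]

PUSH -43 → -43
STORE 0  → (empty)
PUSH 2   → 2
DUP      → 2 2
SUB      → 0
DUP      → 0 0
DUP      → 0 0 0
ROT      → 0 0 0
ADD      → 0 0
LOAD 0   → 0 0 -43
SWAP     → 0 -43 0
PUSH 5   → 0 -43 0 5
OVER     → 0 -43 0 5 0
GT       → 0 -43 0 1
SUB      → 0 -43 -1
OVER     → 0 -43 -1 -43
SUB      → 0 -43 42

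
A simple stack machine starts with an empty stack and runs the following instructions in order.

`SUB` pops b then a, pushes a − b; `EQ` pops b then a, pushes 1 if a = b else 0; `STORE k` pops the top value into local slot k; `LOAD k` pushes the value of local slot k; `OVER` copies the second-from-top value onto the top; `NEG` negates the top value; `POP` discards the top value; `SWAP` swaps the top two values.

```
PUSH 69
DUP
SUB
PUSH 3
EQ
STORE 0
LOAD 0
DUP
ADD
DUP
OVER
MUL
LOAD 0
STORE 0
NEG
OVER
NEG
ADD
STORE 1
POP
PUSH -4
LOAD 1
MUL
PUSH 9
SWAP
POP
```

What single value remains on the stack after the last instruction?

PUSH 69 → [69]
DUP     → [69, 69]
SUB     → [0]
PUSH 3  → [0, 3]
EQ      → [0]
STORE 0 → []
LOAD 0  → [0]
DUP     → [0, 0]
ADD     → [0]
DUP     → [0, 0]
OVER    → [0, 0, 0]
MUL     → [0, 0]
LOAD 0  → [0, 0, 0]
STORE 0 → [0, 0]
NEG     → [0, 0]
OVER    → [0, 0, 0]
NEG     → [0, 0, 0]
ADD     → [0, 0]
STORE 1 → [0]
POP     → []
PUSH -4 → [-4]
LOAD 1  → [-4, 0]
MUL     → [0]
PUSH 9  → [0, 9]
SWAP    → [9, 0]
POP     → [9]

9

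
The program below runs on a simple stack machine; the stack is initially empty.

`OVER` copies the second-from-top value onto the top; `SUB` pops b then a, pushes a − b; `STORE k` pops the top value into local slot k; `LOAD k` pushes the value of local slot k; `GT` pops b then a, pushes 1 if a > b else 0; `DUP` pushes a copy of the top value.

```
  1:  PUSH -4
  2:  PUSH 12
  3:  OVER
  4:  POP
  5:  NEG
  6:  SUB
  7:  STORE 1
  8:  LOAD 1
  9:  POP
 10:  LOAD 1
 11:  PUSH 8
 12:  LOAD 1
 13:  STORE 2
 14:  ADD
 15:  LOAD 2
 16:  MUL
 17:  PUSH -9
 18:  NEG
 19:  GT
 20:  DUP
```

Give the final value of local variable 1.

8

PUSH -4 : -4
PUSH 12 : -4 12
OVER    : -4 12 -4
POP     : -4 12
NEG     : -4 -12
SUB     : 8
STORE 1 : (empty)
LOAD 1  : 8
POP     : (empty)
LOAD 1  : 8
PUSH 8  : 8 8
LOAD 1  : 8 8 8
STORE 2 : 8 8
ADD     : 16
LOAD 2  : 16 8
MUL     : 128
PUSH -9 : 128 -9
NEG     : 128 9
GT      : 1
DUP     : 1 1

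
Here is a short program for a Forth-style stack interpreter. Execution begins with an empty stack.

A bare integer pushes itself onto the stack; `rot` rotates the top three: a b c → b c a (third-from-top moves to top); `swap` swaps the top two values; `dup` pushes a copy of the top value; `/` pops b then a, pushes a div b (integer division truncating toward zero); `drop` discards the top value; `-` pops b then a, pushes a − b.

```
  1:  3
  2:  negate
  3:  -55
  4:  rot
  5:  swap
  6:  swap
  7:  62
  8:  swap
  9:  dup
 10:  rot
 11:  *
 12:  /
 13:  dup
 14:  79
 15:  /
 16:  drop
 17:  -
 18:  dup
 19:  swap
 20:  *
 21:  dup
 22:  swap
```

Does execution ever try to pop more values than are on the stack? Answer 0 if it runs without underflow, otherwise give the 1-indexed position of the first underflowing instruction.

3      -> [3]
negate -> [-3]
-55    -> [-3, -55]
rot  — needs 3 operands, stack has 2 → underflow

4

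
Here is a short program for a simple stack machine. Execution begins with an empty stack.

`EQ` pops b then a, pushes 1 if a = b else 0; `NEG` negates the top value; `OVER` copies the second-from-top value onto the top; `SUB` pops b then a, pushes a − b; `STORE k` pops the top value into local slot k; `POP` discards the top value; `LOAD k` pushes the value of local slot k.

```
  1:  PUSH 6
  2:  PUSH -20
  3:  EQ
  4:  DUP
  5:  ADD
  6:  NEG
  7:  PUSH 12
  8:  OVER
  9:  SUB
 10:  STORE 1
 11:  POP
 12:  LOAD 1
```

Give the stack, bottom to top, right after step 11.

[]

PUSH 6   -> [6]
PUSH -20 -> [6, -20]
EQ       -> [0]
DUP      -> [0, 0]
ADD      -> [0]
NEG      -> [0]
PUSH 12  -> [0, 12]
OVER     -> [0, 12, 0]
SUB      -> [0, 12]
STORE 1  -> [0]
POP      -> []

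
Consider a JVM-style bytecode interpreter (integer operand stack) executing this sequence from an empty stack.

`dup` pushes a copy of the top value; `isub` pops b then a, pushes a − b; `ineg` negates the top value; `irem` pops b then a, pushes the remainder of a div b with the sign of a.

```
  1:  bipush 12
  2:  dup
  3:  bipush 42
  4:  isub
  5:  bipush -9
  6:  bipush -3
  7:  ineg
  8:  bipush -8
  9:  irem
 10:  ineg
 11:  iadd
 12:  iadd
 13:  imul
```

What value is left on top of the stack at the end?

bipush 12 -> 12
dup       -> 12 12
bipush 42 -> 12 12 42
isub      -> 12 -30
bipush -9 -> 12 -30 -9
bipush -3 -> 12 -30 -9 -3
ineg      -> 12 -30 -9 3
bipush -8 -> 12 -30 -9 3 -8
irem      -> 12 -30 -9 3
ineg      -> 12 -30 -9 -3
iadd      -> 12 -30 -12
iadd      -> 12 -42
imul      -> -504

-504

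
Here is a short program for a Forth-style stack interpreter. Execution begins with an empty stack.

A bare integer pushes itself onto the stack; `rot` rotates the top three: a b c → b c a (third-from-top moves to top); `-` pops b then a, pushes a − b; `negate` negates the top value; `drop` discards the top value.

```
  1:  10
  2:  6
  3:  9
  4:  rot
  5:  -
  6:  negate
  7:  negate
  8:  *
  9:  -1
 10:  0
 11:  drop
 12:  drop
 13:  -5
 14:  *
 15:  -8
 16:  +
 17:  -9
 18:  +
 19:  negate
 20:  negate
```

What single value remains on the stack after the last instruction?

10     -> 10
6      -> 10 6
9      -> 10 6 9
rot    -> 6 9 10
-      -> 6 -1
negate -> 6 1
negate -> 6 -1
*      -> -6
-1     -> -6 -1
0      -> -6 -1 0
drop   -> -6 -1
drop   -> -6
-5     -> -6 -5
*      -> 30
-8     -> 30 -8
+      -> 22
-9     -> 22 -9
+      -> 13
negate -> -13
negate -> 13

13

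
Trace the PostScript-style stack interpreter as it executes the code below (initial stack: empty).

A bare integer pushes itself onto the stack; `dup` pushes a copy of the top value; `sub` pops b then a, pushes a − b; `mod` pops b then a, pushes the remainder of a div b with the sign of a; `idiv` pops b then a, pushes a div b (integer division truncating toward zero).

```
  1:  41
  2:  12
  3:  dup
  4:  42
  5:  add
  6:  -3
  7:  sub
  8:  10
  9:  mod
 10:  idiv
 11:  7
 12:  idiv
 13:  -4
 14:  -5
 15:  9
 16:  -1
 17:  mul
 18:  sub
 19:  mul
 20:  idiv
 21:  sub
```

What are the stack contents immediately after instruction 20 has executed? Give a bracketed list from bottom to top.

41   → [41]
12   → [41, 12]
dup  → [41, 12, 12]
42   → [41, 12, 12, 42]
add  → [41, 12, 54]
-3   → [41, 12, 54, -3]
sub  → [41, 12, 57]
10   → [41, 12, 57, 10]
mod  → [41, 12, 7]
idiv → [41, 1]
7    → [41, 1, 7]
idiv → [41, 0]
-4   → [41, 0, -4]
-5   → [41, 0, -4, -5]
9    → [41, 0, -4, -5, 9]
-1   → [41, 0, -4, -5, 9, -1]
mul  → [41, 0, -4, -5, -9]
sub  → [41, 0, -4, 4]
mul  → [41, 0, -16]
idiv → [41, 0]

[41, 0]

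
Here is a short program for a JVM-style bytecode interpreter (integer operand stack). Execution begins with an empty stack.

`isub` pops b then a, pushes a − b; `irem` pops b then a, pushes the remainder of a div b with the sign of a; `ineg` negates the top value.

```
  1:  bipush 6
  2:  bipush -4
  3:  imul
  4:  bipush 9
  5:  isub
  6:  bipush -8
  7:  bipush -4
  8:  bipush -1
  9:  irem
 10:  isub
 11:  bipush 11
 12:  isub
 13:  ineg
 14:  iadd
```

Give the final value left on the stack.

-14

bipush 6  → [6]
bipush -4 → [6, -4]
imul      → [-24]
bipush 9  → [-24, 9]
isub      → [-33]
bipush -8 → [-33, -8]
bipush -4 → [-33, -8, -4]
bipush -1 → [-33, -8, -4, -1]
irem      → [-33, -8, 0]
isub      → [-33, -8]
bipush 11 → [-33, -8, 11]
isub      → [-33, -19]
ineg      → [-33, 19]
iadd      → [-14]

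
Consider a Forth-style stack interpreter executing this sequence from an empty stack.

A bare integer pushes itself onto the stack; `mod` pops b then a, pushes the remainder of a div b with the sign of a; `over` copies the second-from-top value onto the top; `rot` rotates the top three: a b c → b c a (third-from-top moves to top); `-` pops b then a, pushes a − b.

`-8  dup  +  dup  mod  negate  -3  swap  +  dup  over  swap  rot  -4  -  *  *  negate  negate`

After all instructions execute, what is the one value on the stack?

-8     → [-8]
dup    → [-8, -8]
+      → [-16]
dup    → [-16, -16]
mod    → [0]
negate → [0]
-3     → [0, -3]
swap   → [-3, 0]
+      → [-3]
dup    → [-3, -3]
over   → [-3, -3, -3]
swap   → [-3, -3, -3]
rot    → [-3, -3, -3]
-4     → [-3, -3, -3, -4]
-      → [-3, -3, 1]
*      → [-3, -3]
*      → [9]
negate → [-9]
negate → [9]

9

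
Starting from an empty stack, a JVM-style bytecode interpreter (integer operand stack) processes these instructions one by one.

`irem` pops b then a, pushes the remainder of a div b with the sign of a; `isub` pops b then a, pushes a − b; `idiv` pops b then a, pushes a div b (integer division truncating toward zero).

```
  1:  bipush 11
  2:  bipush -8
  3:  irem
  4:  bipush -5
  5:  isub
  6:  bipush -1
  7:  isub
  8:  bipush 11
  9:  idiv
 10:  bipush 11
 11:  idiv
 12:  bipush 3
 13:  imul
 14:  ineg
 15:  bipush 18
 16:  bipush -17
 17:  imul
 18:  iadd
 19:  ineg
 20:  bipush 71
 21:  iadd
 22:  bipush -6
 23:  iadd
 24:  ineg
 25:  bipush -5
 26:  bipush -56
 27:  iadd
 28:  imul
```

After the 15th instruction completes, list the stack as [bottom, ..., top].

bipush 11 -> [11]
bipush -8 -> [11, -8]
irem      -> [3]
bipush -5 -> [3, -5]
isub      -> [8]
bipush -1 -> [8, -1]
isub      -> [9]
bipush 11 -> [9, 11]
idiv      -> [0]
bipush 11 -> [0, 11]
idiv      -> [0]
bipush 3  -> [0, 3]
imul      -> [0]
ineg      -> [0]
bipush 18 -> [0, 18]

[0, 18]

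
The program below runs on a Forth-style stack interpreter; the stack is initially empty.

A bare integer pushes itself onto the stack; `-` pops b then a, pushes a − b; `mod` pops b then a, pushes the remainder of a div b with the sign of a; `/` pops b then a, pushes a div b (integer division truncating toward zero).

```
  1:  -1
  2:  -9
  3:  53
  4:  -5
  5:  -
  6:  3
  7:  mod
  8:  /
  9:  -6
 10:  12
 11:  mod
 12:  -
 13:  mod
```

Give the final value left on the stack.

-1

-1  → -1
-9  → -1 -9
53  → -1 -9 53
-5  → -1 -9 53 -5
-   → -1 -9 58
3   → -1 -9 58 3
mod → -1 -9 1
/   → -1 -9
-6  → -1 -9 -6
12  → -1 -9 -6 12
mod → -1 -9 -6
-   → -1 -3
mod → -1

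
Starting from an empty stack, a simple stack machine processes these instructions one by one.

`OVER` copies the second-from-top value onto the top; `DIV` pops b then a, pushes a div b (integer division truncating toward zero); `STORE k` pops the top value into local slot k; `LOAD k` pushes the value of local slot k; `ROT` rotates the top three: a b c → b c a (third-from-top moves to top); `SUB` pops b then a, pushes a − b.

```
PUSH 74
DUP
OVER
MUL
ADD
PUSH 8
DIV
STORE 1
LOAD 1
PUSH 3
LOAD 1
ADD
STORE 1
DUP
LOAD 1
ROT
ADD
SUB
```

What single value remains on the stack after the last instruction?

PUSH 74  [74]
DUP      [74, 74]
OVER     [74, 74, 74]
MUL      [74, 5476]
ADD      [5550]
PUSH 8   [5550, 8]
DIV      [693]
STORE 1  []
LOAD 1   [693]
PUSH 3   [693, 3]
LOAD 1   [693, 3, 693]
ADD      [693, 696]
STORE 1  [693]
DUP      [693, 693]
LOAD 1   [693, 693, 696]
ROT      [693, 696, 693]
ADD      [693, 1389]
SUB      [-696]

-696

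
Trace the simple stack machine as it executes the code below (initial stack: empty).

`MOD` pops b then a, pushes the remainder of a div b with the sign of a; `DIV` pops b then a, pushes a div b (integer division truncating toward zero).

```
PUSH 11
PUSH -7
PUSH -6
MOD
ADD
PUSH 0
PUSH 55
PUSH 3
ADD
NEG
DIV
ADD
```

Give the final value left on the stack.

10

PUSH 11 → 11
PUSH -7 → 11 -7
PUSH -6 → 11 -7 -6
MOD     → 11 -1
ADD     → 10
PUSH 0  → 10 0
PUSH 55 → 10 0 55
PUSH 3  → 10 0 55 3
ADD     → 10 0 58
NEG     → 10 0 -58
DIV     → 10 0
ADD     → 10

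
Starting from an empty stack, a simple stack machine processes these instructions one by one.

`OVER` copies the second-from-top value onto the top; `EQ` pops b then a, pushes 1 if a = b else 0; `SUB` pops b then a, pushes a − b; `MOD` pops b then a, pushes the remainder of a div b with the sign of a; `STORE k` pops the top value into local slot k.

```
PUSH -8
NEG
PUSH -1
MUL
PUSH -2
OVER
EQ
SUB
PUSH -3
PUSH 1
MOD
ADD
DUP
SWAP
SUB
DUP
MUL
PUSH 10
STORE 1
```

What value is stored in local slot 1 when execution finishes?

PUSH -8 → -8
NEG     → 8
PUSH -1 → 8 -1
MUL     → -8
PUSH -2 → -8 -2
OVER    → -8 -2 -8
EQ      → -8 0
SUB     → -8
PUSH -3 → -8 -3
PUSH 1  → -8 -3 1
MOD     → -8 0
ADD     → -8
DUP     → -8 -8
SWAP    → -8 -8
SUB     → 0
DUP     → 0 0
MUL     → 0
PUSH 10 → 0 10
STORE 1 → 0

10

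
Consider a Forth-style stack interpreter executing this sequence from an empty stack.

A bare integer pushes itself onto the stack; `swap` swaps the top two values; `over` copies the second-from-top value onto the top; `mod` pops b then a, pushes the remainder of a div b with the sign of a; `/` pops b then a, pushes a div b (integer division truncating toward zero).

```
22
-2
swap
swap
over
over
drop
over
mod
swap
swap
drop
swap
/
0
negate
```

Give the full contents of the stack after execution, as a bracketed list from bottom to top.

[0, 0]

22     → 22
-2     → 22 -2
swap   → -2 22
swap   → 22 -2
over   → 22 -2 22
over   → 22 -2 22 -2
drop   → 22 -2 22
over   → 22 -2 22 -2
mod    → 22 -2 0
swap   → 22 0 -2
swap   → 22 -2 0
drop   → 22 -2
swap   → -2 22
/      → 0
0      → 0 0
negate → 0 0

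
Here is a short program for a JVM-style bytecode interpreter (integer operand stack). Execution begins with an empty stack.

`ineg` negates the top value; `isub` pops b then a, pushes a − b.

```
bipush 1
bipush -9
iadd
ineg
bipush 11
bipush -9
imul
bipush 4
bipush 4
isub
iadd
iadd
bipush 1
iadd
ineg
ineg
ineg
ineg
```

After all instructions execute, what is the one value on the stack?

bipush 1  -> [1]
bipush -9 -> [1, -9]
iadd      -> [-8]
ineg      -> [8]
bipush 11 -> [8, 11]
bipush -9 -> [8, 11, -9]
imul      -> [8, -99]
bipush 4  -> [8, -99, 4]
bipush 4  -> [8, -99, 4, 4]
isub      -> [8, -99, 0]
iadd      -> [8, -99]
iadd      -> [-91]
bipush 1  -> [-91, 1]
iadd      -> [-90]
ineg      -> [90]
ineg      -> [-90]
ineg      -> [90]
ineg      -> [-90]

-90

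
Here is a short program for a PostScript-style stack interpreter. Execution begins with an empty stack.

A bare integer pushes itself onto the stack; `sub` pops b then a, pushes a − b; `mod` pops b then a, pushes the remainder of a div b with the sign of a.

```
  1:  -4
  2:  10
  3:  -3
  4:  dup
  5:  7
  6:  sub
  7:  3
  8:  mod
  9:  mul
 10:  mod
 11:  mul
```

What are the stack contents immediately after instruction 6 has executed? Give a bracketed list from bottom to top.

[-4, 10, -3, -10]

-4  → -4
10  → -4 10
-3  → -4 10 -3
dup → -4 10 -3 -3
7   → -4 10 -3 -3 7
sub → -4 10 -3 -10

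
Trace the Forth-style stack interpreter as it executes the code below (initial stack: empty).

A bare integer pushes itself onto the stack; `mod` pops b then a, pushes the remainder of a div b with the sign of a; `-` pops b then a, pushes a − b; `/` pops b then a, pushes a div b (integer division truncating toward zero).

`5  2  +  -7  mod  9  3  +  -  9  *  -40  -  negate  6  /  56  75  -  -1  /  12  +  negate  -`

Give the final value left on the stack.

42

5      → 5
2      → 5 2
+      → 7
-7     → 7 -7
mod    → 0
9      → 0 9
3      → 0 9 3
+      → 0 12
-      → -12
9      → -12 9
*      → -108
-40    → -108 -40
-      → -68
negate → 68
6      → 68 6
/      → 11
56     → 11 56
75     → 11 56 75
-      → 11 -19
-1     → 11 -19 -1
/      → 11 19
12     → 11 19 12
+      → 11 31
negate → 11 -31
-      → 42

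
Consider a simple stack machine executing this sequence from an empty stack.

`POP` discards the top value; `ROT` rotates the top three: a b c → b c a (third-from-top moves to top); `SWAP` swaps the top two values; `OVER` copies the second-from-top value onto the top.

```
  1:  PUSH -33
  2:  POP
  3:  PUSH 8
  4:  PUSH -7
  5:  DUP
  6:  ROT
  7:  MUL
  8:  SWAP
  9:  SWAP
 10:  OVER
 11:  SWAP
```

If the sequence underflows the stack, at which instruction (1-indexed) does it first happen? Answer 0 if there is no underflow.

0

PUSH -33 -> -33
POP      -> (empty)
PUSH 8   -> 8
PUSH -7  -> 8 -7
DUP      -> 8 -7 -7
ROT      -> -7 -7 8
MUL      -> -7 -56
SWAP     -> -56 -7
SWAP     -> -7 -56
OVER     -> -7 -56 -7
SWAP     -> -7 -7 -56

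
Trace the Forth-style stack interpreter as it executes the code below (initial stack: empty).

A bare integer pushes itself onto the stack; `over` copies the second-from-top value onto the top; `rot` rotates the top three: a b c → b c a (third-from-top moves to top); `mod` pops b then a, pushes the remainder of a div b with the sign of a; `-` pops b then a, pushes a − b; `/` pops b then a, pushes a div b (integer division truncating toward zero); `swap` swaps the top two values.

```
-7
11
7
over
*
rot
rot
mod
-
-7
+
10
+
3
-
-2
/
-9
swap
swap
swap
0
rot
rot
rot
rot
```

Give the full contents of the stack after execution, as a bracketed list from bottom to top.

-7   → [-7]
11   → [-7, 11]
7    → [-7, 11, 7]
over → [-7, 11, 7, 11]
*    → [-7, 11, 77]
rot  → [11, 77, -7]
rot  → [77, -7, 11]
mod  → [77, -7]
-    → [84]
-7   → [84, -7]
+    → [77]
10   → [77, 10]
+    → [87]
3    → [87, 3]
-    → [84]
-2   → [84, -2]
/    → [-42]
-9   → [-42, -9]
swap → [-9, -42]
swap → [-42, -9]
swap → [-9, -42]
0    → [-9, -42, 0]
rot  → [-42, 0, -9]
rot  → [0, -9, -42]
rot  → [-9, -42, 0]
rot  → [-42, 0, -9]

[-42, 0, -9]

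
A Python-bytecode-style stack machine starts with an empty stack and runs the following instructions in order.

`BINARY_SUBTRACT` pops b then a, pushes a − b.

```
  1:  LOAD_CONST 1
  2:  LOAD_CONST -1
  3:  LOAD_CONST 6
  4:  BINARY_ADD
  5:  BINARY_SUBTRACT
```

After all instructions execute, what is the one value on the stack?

-4

LOAD_CONST 1     1
LOAD_CONST -1    1 -1
LOAD_CONST 6     1 -1 6
BINARY_ADD       1 5
BINARY_SUBTRACT  -4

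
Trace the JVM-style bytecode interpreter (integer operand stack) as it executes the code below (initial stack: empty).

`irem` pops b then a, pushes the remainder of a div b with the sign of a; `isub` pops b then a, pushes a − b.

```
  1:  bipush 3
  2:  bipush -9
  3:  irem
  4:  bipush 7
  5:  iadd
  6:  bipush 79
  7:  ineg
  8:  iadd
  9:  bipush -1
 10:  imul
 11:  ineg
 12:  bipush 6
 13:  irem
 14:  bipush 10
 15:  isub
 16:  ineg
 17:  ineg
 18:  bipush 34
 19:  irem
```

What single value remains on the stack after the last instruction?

-13

bipush 3  -> [3]
bipush -9 -> [3, -9]
irem      -> [3]
bipush 7  -> [3, 7]
iadd      -> [10]
bipush 79 -> [10, 79]
ineg      -> [10, -79]
iadd      -> [-69]
bipush -1 -> [-69, -1]
imul      -> [69]
ineg      -> [-69]
bipush 6  -> [-69, 6]
irem      -> [-3]
bipush 10 -> [-3, 10]
isub      -> [-13]
ineg      -> [13]
ineg      -> [-13]
bipush 34 -> [-13, 34]
irem      -> [-13]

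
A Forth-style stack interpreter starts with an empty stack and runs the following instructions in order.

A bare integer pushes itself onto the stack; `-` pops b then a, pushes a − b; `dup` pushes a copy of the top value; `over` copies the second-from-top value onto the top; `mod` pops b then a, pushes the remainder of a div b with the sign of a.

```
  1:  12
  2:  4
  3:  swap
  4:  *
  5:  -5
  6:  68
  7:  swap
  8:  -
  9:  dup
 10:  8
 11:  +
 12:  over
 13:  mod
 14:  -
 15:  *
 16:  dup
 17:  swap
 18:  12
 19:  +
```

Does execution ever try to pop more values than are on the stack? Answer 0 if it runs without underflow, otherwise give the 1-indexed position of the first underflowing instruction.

0

12    12
4     12 4
swap  4 12
*     48
-5    48 -5
68    48 -5 68
swap  48 68 -5
-     48 73
dup   48 73 73
8     48 73 73 8
+     48 73 81
over  48 73 81 73
mod   48 73 8
-     48 65
*     3120
dup   3120 3120
swap  3120 3120
12    3120 3120 12
+     3120 3132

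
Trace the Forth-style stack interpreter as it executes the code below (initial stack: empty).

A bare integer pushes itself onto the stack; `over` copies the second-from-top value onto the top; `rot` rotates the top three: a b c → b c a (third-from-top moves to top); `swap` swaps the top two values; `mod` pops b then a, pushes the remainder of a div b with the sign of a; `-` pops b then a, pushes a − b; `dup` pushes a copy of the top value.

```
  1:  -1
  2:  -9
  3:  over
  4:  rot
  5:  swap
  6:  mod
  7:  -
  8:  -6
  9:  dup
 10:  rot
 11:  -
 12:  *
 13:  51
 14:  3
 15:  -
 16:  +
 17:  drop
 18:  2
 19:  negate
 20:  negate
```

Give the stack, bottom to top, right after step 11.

-1   → [-1]
-9   → [-1, -9]
over → [-1, -9, -1]
rot  → [-9, -1, -1]
swap → [-9, -1, -1]
mod  → [-9, 0]
-    → [-9]
-6   → [-9, -6]
dup  → [-9, -6, -6]
rot  → [-6, -6, -9]
-    → [-6, 3]

[-6, 3]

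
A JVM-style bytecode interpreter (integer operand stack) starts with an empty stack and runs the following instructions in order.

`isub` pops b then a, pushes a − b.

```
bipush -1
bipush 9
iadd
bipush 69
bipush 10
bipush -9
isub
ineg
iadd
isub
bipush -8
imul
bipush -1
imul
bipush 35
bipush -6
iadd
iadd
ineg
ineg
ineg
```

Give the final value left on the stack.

bipush -1 : [-1]
bipush 9  : [-1, 9]
iadd      : [8]
bipush 69 : [8, 69]
bipush 10 : [8, 69, 10]
bipush -9 : [8, 69, 10, -9]
isub      : [8, 69, 19]
ineg      : [8, 69, -19]
iadd      : [8, 50]
isub      : [-42]
bipush -8 : [-42, -8]
imul      : [336]
bipush -1 : [336, -1]
imul      : [-336]
bipush 35 : [-336, 35]
bipush -6 : [-336, 35, -6]
iadd      : [-336, 29]
iadd      : [-307]
ineg      : [307]
ineg      : [-307]
ineg      : [307]

307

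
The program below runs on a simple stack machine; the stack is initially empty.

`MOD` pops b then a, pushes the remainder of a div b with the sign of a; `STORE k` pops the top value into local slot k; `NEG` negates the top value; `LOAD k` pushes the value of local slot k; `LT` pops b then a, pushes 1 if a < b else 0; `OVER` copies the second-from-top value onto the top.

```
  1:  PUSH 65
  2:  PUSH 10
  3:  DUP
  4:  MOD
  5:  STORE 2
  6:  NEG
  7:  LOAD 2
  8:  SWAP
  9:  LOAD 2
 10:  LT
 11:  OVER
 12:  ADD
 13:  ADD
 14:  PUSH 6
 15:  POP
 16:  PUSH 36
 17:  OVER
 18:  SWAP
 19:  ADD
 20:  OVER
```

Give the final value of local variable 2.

0

PUSH 65 → 65
PUSH 10 → 65 10
DUP     → 65 10 10
MOD     → 65 0
STORE 2 → 65
NEG     → -65
LOAD 2  → -65 0
SWAP    → 0 -65
LOAD 2  → 0 -65 0
LT      → 0 1
OVER    → 0 1 0
ADD     → 0 1
ADD     → 1
PUSH 6  → 1 6
POP     → 1
PUSH 36 → 1 36
OVER    → 1 36 1
SWAP    → 1 1 36
ADD     → 1 37
OVER    → 1 37 1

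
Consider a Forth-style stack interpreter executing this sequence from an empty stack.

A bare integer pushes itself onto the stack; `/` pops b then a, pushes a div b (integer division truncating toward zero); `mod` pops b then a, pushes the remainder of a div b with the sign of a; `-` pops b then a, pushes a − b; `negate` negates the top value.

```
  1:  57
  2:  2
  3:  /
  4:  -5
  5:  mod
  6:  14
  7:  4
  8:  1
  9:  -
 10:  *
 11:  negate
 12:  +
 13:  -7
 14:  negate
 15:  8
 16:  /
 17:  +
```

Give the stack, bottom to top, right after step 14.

57     → [57]
2      → [57, 2]
/      → [28]
-5     → [28, -5]
mod    → [3]
14     → [3, 14]
4      → [3, 14, 4]
1      → [3, 14, 4, 1]
-      → [3, 14, 3]
*      → [3, 42]
negate → [3, -42]
+      → [-39]
-7     → [-39, -7]
negate → [-39, 7]

[-39, 7]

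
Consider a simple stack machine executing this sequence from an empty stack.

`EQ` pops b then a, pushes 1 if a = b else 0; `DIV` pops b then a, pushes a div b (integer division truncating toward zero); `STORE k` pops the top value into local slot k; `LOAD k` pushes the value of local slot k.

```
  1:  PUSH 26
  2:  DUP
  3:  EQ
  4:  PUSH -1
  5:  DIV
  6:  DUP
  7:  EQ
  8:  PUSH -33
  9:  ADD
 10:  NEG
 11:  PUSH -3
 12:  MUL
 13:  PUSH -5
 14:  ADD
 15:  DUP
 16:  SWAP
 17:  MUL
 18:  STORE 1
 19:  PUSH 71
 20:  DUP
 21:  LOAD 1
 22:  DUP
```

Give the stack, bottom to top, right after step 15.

PUSH 26  → [26]
DUP      → [26, 26]
EQ       → [1]
PUSH -1  → [1, -1]
DIV      → [-1]
DUP      → [-1, -1]
EQ       → [1]
PUSH -33 → [1, -33]
ADD      → [-32]
NEG      → [32]
PUSH -3  → [32, -3]
MUL      → [-96]
PUSH -5  → [-96, -5]
ADD      → [-101]
DUP      → [-101, -101]

[-101, -101]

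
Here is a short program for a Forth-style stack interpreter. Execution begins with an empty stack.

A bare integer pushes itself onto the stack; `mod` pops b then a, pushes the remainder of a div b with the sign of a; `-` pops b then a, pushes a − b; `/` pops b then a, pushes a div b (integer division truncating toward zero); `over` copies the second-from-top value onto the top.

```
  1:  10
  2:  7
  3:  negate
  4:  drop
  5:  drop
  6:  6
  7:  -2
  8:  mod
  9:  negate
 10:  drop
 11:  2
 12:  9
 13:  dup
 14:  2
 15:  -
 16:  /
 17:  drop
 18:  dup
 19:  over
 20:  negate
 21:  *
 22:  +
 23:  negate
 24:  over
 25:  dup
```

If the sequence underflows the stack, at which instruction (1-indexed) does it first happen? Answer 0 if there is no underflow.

24

10     -> [10]
7      -> [10, 7]
negate -> [10, -7]
drop   -> [10]
drop   -> []
6      -> [6]
-2     -> [6, -2]
mod    -> [0]
negate -> [0]
drop   -> []
2      -> [2]
9      -> [2, 9]
dup    -> [2, 9, 9]
2      -> [2, 9, 9, 2]
-      -> [2, 9, 7]
/      -> [2, 1]
drop   -> [2]
dup    -> [2, 2]
over   -> [2, 2, 2]
negate -> [2, 2, -2]
*      -> [2, -4]
+      -> [-2]
negate -> [2]
over  — needs 2 operands, stack has 1 → underflow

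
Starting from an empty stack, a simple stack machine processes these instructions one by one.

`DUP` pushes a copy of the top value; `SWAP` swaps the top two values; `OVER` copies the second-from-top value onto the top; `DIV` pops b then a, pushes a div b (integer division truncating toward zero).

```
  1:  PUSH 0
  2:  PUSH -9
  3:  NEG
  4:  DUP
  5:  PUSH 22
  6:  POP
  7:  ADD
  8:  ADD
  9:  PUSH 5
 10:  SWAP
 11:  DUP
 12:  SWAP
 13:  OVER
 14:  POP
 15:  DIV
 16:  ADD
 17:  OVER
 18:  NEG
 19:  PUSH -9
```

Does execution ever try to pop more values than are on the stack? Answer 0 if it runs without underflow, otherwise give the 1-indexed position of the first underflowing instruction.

17

PUSH 0  → 0
PUSH -9 → 0 -9
NEG     → 0 9
DUP     → 0 9 9
PUSH 22 → 0 9 9 22
POP     → 0 9 9
ADD     → 0 18
ADD     → 18
PUSH 5  → 18 5
SWAP    → 5 18
DUP     → 5 18 18
SWAP    → 5 18 18
OVER    → 5 18 18 18
POP     → 5 18 18
DIV     → 5 1
ADD     → 6
OVER  — needs 2 operands, stack has 1 → underflow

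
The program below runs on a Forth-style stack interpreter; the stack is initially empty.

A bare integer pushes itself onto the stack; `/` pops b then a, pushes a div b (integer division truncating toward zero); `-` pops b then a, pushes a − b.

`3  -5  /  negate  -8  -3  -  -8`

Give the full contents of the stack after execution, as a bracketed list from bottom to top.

3      : 3
-5     : 3 -5
/      : 0
negate : 0
-8     : 0 -8
-3     : 0 -8 -3
-      : 0 -5
-8     : 0 -5 -8

[0, -5, -8]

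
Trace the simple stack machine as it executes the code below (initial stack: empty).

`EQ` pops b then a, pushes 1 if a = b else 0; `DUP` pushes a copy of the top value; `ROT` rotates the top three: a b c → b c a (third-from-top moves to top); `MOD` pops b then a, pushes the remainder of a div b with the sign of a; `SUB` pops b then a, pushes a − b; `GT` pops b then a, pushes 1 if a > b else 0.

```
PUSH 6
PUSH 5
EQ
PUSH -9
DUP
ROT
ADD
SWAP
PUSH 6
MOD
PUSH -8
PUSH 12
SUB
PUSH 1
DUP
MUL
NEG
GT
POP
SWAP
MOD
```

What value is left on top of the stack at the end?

PUSH 6  -> [6]
PUSH 5  -> [6, 5]
EQ      -> [0]
PUSH -9 -> [0, -9]
DUP     -> [0, -9, -9]
ROT     -> [-9, -9, 0]
ADD     -> [-9, -9]
SWAP    -> [-9, -9]
PUSH 6  -> [-9, -9, 6]
MOD     -> [-9, -3]
PUSH -8 -> [-9, -3, -8]
PUSH 12 -> [-9, -3, -8, 12]
SUB     -> [-9, -3, -20]
PUSH 1  -> [-9, -3, -20, 1]
DUP     -> [-9, -3, -20, 1, 1]
MUL     -> [-9, -3, -20, 1]
NEG     -> [-9, -3, -20, -1]
GT      -> [-9, -3, 0]
POP     -> [-9, -3]
SWAP    -> [-3, -9]
MOD     -> [-3]

-3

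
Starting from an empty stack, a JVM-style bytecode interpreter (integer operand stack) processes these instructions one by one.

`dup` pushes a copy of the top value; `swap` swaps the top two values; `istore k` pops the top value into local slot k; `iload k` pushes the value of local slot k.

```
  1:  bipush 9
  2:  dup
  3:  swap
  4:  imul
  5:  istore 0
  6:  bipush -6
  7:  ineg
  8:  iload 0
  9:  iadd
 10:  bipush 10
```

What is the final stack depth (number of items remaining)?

2

bipush 9   9
dup        9 9
swap       9 9
imul       81
istore 0   (empty)
bipush -6  -6
ineg       6
iload 0    6 81
iadd       87
bipush 10  87 10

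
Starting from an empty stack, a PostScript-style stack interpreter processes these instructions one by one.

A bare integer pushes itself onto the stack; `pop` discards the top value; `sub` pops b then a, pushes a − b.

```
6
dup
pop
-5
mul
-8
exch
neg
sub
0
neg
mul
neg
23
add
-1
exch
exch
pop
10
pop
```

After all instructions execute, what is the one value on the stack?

23

6     [6]
dup   [6, 6]
pop   [6]
-5    [6, -5]
mul   [-30]
-8    [-30, -8]
exch  [-8, -30]
neg   [-8, 30]
sub   [-38]
0     [-38, 0]
neg   [-38, 0]
mul   [0]
neg   [0]
23    [0, 23]
add   [23]
-1    [23, -1]
exch  [-1, 23]
exch  [23, -1]
pop   [23]
10    [23, 10]
pop   [23]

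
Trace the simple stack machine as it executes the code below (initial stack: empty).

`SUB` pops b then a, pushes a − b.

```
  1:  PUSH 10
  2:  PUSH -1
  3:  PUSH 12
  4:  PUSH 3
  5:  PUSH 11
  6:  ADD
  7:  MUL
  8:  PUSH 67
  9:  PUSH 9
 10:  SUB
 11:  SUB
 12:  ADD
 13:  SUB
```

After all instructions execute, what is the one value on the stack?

PUSH 10 : 10
PUSH -1 : 10 -1
PUSH 12 : 10 -1 12
PUSH 3  : 10 -1 12 3
PUSH 11 : 10 -1 12 3 11
ADD     : 10 -1 12 14
MUL     : 10 -1 168
PUSH 67 : 10 -1 168 67
PUSH 9  : 10 -1 168 67 9
SUB     : 10 -1 168 58
SUB     : 10 -1 110
ADD     : 10 109
SUB     : -99

-99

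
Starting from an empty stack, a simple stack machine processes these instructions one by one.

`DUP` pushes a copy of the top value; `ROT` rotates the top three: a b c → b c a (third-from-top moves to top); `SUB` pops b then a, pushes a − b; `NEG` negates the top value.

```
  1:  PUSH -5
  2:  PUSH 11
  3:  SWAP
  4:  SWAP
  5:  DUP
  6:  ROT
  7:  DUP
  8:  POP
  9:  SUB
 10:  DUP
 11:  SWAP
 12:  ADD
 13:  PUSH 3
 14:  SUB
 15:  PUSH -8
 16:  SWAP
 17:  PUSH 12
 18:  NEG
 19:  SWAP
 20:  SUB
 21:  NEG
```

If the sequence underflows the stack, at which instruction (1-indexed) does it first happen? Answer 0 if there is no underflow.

PUSH -5 : -5
PUSH 11 : -5 11
SWAP    : 11 -5
SWAP    : -5 11
DUP     : -5 11 11
ROT     : 11 11 -5
DUP     : 11 11 -5 -5
POP     : 11 11 -5
SUB     : 11 16
DUP     : 11 16 16
SWAP    : 11 16 16
ADD     : 11 32
PUSH 3  : 11 32 3
SUB     : 11 29
PUSH -8 : 11 29 -8
SWAP    : 11 -8 29
PUSH 12 : 11 -8 29 12
NEG     : 11 -8 29 -12
SWAP    : 11 -8 -12 29
SUB     : 11 -8 -41
NEG     : 11 -8 41

0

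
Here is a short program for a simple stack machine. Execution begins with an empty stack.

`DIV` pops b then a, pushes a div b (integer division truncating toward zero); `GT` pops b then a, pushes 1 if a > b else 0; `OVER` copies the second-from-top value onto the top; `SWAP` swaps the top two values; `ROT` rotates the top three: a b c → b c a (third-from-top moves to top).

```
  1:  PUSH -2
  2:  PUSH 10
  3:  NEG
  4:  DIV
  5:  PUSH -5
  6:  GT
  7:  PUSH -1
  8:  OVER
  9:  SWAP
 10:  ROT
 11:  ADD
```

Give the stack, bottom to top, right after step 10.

[1, -1, 1]

PUSH -2 : [-2]
PUSH 10 : [-2, 10]
NEG     : [-2, -10]
DIV     : [0]
PUSH -5 : [0, -5]
GT      : [1]
PUSH -1 : [1, -1]
OVER    : [1, -1, 1]
SWAP    : [1, 1, -1]
ROT     : [1, -1, 1]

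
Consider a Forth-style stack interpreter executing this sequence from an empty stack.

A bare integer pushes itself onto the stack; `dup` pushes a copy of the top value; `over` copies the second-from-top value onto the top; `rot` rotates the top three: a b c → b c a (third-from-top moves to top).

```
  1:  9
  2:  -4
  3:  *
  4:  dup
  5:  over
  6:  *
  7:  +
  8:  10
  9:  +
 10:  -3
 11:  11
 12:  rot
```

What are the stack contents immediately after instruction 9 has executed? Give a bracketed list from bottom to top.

9    → 9
-4   → 9 -4
*    → -36
dup  → -36 -36
over → -36 -36 -36
*    → -36 1296
+    → 1260
10   → 1260 10
+    → 1270

[1270]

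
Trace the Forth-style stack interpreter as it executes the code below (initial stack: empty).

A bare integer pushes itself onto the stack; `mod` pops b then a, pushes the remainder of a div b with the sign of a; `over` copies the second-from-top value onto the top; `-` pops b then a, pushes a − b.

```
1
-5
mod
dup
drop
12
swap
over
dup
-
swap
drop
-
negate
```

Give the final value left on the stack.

-12

1      → [1]
-5     → [1, -5]
mod    → [1]
dup    → [1, 1]
drop   → [1]
12     → [1, 12]
swap   → [12, 1]
over   → [12, 1, 12]
dup    → [12, 1, 12, 12]
-      → [12, 1, 0]
swap   → [12, 0, 1]
drop   → [12, 0]
-      → [12]
negate → [-12]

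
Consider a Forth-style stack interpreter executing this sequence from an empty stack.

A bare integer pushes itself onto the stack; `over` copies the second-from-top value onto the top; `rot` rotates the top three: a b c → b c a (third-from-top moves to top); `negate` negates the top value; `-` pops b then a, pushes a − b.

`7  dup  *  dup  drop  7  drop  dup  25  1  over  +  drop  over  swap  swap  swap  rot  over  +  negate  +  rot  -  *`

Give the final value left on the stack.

7      → [7]
dup    → [7, 7]
*      → [49]
dup    → [49, 49]
drop   → [49]
7      → [49, 7]
drop   → [49]
dup    → [49, 49]
25     → [49, 49, 25]
1      → [49, 49, 25, 1]
over   → [49, 49, 25, 1, 25]
+      → [49, 49, 25, 26]
drop   → [49, 49, 25]
over   → [49, 49, 25, 49]
swap   → [49, 49, 49, 25]
swap   → [49, 49, 25, 49]
swap   → [49, 49, 49, 25]
rot    → [49, 49, 25, 49]
over   → [49, 49, 25, 49, 25]
+      → [49, 49, 25, 74]
negate → [49, 49, 25, -74]
+      → [49, 49, -49]
rot    → [49, -49, 49]
-      → [49, -98]
*      → [-4802]

-4802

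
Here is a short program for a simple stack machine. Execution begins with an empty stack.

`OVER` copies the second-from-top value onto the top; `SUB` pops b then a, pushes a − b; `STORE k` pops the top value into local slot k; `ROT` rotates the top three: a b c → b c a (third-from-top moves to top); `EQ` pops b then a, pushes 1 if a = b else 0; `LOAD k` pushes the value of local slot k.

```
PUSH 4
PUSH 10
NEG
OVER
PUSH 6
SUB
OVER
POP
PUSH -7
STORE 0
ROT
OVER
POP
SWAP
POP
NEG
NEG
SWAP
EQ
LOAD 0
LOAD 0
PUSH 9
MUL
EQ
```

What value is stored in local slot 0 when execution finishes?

-7

PUSH 4  → 4
PUSH 10 → 4 10
NEG     → 4 -10
OVER    → 4 -10 4
PUSH 6  → 4 -10 4 6
SUB     → 4 -10 -2
OVER    → 4 -10 -2 -10
POP     → 4 -10 -2
PUSH -7 → 4 -10 -2 -7
STORE 0 → 4 -10 -2
ROT     → -10 -2 4
OVER    → -10 -2 4 -2
POP     → -10 -2 4
SWAP    → -10 4 -2
POP     → -10 4
NEG     → -10 -4
NEG     → -10 4
SWAP    → 4 -10
EQ      → 0
LOAD 0  → 0 -7
LOAD 0  → 0 -7 -7
PUSH 9  → 0 -7 -7 9
MUL     → 0 -7 -63
EQ      → 0 0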